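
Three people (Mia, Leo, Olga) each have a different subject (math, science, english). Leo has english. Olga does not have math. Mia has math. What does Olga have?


From clues:
  Leo → english
  Mia → math
By elimination, Olga gets the remaining.

science


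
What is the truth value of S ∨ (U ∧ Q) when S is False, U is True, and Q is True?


S = False, U = True, Q = True
Step 1: U ∧ Q = True AND True = True
Step 2: S ∨ True = False OR True = True
AND evaluated first (higher precedence); then OR applied.

True


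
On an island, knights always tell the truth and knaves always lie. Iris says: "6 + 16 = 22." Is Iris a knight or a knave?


Statement: "6 + 16 = 22."
Actual: 6 + 16 = 22
Claimed: 22
Statement is TRUE → Iris tells the truth → Knight

Knight


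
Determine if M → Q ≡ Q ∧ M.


Expression 1: M → Q
Expression 2: Q ∧ M
Truth table (M Q | Expr1 Expr2):
  T T |   T     T
  T F |   F     F
  F T |   T     F   ← differ
  F F |   T     F   ← differ
Counterexample: M=F, Q=T gives Expr1 = T but Expr2 = F, so the expressions are NOT logically equivalent.

No


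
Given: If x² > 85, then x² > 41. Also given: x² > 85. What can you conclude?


Modus ponens: P → Q, P ⊢ Q
P: x² > 85
Q: x² > 41
We have P → Q and P is true.
By modus ponens, Q must be true.

x² > 41


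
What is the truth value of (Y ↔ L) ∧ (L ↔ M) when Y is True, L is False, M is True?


Y = True, L = False, M = True
Step 1: Y ↔ L is true when Y and L have the same value. Result: False
Step 2: L ↔ M is true when L and M have the same value. Result: False
Step 3: False ∧ False = False

False


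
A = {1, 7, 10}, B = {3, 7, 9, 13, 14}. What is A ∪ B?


A = {1, 7, 10}
B = {3, 7, 9, 13, 14}
Operation: union
All elements combined: 1, 3, 7, 9, 10, 13, 14

{1, 3, 7, 9, 10, 13, 14}


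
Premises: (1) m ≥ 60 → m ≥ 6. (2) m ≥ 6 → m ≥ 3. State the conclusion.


Hypothetical syllogism: P → Q, Q → R ⊢ P → R
Premise 1: m ≥ 60 → m ≥ 6
Premise 2: m ≥ 6 → m ≥ 3
Chain the implications: the middle term (m ≥ 6) links the two.
Conclusion: If m ≥ 60, then m ≥ 3.

If m ≥ 60, then m ≥ 3.


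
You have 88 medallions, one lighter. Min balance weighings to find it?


Each weighing has 3 outcomes (left heavy / balance / right heavy), so k weighings distinguish at most 3^k cases; splitting into three near-equal groups achieves this.
Need 3^k ≥ 88: 3^4 = 81 < 88 ≤ 3^5 = 243
k = ⌈log₃(88)⌉ = 5

5


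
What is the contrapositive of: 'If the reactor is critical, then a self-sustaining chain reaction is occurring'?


Original: If the reactor is critical, then a self-sustaining chain reaction is occurring
Contrapositive: If ¬Q, then ¬P
Negate Q: not (a self-sustaining chain reaction is occurring)
Negate P: not (the reactor is critical)

If not (a self-sustaining chain reaction is occurring), then not (the reactor is critical).


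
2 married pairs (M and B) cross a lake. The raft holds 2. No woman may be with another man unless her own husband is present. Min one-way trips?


Label couples M and B.
1. WM+WB → (far: WM,WB; near: HM,HB)
2. WM ←   (far: WB; near: HM,HB,WM)
3. HM+HB → (far: HM,HB,WB; near: WM)
4. HM ←   (far: HB,WB; near: HM,WM)  — HM returns, since WM is alone on near bank
5. HM+WM → (far: all four; near: empty)
Every state respects the constraint.
Minimum trips = 5

5


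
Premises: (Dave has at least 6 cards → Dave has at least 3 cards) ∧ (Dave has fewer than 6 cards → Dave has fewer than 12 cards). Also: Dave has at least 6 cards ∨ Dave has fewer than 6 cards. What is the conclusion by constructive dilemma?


Constructive dilemma: (P → Q) ∧ (R → S), P ∨ R ⊢ Q ∨ S
Premise 1: Dave has at least 6 cards → Dave has at least 3 cards
Premise 2: Dave has fewer than 6 cards → Dave has fewer than 12 cards
Premise 3: Dave has at least 6 cards ∨ Dave has fewer than 6 cards
Case 1: Assuming Dave has at least 6 cards, then by Premise 1, Dave has at least 3 cards.
Case 2: Assuming Dave has fewer than 6 cards, then by Premise 2, Dave has fewer than 12 cards.
Since one of Dave has at least 6 cards or Dave has fewer than 6 cards must hold, we get Dave has at least 3 cards or Dave has fewer than 12 cards.

Dave has at least 3 cards or Dave has fewer than 12 cards.


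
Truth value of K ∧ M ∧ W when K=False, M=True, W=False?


K = False, M = True, W = False
Expression: K ∧ M ∧ W
Step 1: K ∧ M = False AND True = False
Step 2: (False) ∧ W = False AND False = False

False


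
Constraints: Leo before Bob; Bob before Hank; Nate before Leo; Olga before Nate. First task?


Constraints: Leo before Bob; Bob before Hank; Nate before Leo; Olga before Nate
The first task can have nothing scheduled before it, so it must never appear on the right of a 'before'.
Tasks appearing after some 'before': Bob, Hank, Leo, Nate.
The only task not in that list is Olga → it is first.

Olga


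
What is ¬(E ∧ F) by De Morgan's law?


De Morgan's law: ¬(P ∧ Q) ≡ ¬P ∨ ¬Q
¬(E ∧ F) = ¬E ∨ ¬F

¬E ∨ ¬F


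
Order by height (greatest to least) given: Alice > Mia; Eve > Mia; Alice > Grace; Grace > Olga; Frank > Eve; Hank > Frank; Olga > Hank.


Constraints: Alice > Mia; Eve > Mia; Alice > Grace; Grace > Olga; Frank > Eve; Hank > Frank; Olga > Hank
Method: at each step, the next-highest is the one remaining person who never appears on the smaller side of a constraint between remaining people.
  Step 1: remaining {Eve, Alice, Frank, Grace, Olga, Mia, Hank}; on the smaller side: {Eve, Frank, Grace, Olga, Mia, Hank} → Alice is next (Alice > Mia; Alice > Grace).
  Step 2: remaining {Eve, Frank, Grace, Olga, Mia, Hank}; on the smaller side: {Eve, Frank, Olga, Mia, Hank} → Grace is next (Grace > Olga).
  Step 3: remaining {Eve, Frank, Olga, Mia, Hank}; on the smaller side: {Eve, Frank, Mia, Hank} → Olga is next (Olga > Hank).
  Step 4: remaining {Eve, Frank, Mia, Hank}; on the smaller side: {Eve, Frank, Mia} → Hank is next (Hank > Frank).
  Step 5: remaining {Eve, Frank, Mia}; on the smaller side: {Eve, Mia} → Frank is next (Frank > Eve).
  Step 6: remaining {Eve, Mia}; on the smaller side: {Mia} → Eve is next (Eve > Mia).
  Step 7: only Mia remains → lowest.
Final ranking (highest to lowest):

Alice > Grace > Olga > Hank > Frank > Eve > Mia


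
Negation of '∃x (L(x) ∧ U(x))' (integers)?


Original: ∃x (L(x) ∧ U(x))
Rule: ¬∀→∃, ¬∃→∀, negate predicate.
Negation: ∀x (¬L(x) ∨ ¬U(x))

∀x (¬L(x) ∨ ¬U(x))


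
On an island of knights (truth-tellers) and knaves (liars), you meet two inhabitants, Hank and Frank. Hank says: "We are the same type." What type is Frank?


Hank says: "We are the same type."
Case 1: Hank is a Knight (truth-teller)
  Statement is true → they ARE the same → Frank is also a Knight
Case 2: Hank is a Knave (liar)
  Statement is false → they are NOT the same → Frank is a Knight
In both cases, Frank is a Knight.

Knight


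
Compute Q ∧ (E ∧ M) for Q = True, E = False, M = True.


Q = True, E = False, M = True
Step 1: E ∧ M = False AND True = False
Step 2: Q ∧ False = True AND False = False
AND is true only when ALL operands are true.

False


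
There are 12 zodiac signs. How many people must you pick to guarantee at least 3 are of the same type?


Pigeonhole: to guarantee k in one of n categories, need (k-1)×n + 1.
k = 3, n = 12
Minimum = (3-1) × 12 + 1 = 2 × 12 + 1

25


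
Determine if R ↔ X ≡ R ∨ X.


Expression 1: R ↔ X
Expression 2: R ∨ X
Truth table (R X | Expr1 Expr2):
  T T |   T     T
  T F |   F     T   ← differ
  F T |   F     T   ← differ
  F F |   T     F   ← differ
Counterexample: R=T, X=F gives Expr1 = F but Expr2 = T, so the expressions are NOT logically equivalent.

No


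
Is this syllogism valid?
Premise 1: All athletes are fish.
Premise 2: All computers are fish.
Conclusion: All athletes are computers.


Premise 1: All athletes are fish.
Premise 2: All computers are fish.
Conclusion: All athletes are computers.
Fallacy: undistributed middle. fish is predicate in both.
Counterexample: athletes and computers could be disjoint subsets of fish.

Invalid


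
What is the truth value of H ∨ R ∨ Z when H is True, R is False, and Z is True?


H = True, R = False, Z = True
Step 1: H ∨ R = True OR False = True
Step 2: True ∨ Z = True OR True = True
OR is true when at least one operand is true.

True


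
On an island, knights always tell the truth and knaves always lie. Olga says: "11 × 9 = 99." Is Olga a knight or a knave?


Statement: "11 × 9 = 99."
Actual: 11 × 9 = 99
Claimed: 99
Statement is TRUE → Olga tells the truth → Knight

Knight


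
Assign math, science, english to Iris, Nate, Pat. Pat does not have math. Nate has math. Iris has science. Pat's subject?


From clues:
  Iris → science
  Nate → math
By elimination, Pat gets the remaining.

english


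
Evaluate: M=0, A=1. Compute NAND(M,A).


M AND A = 0
NOT(0) = 1

1


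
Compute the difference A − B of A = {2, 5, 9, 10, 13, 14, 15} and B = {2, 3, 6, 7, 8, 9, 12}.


A = {2, 5, 9, 10, 13, 14, 15}
B = {2, 3, 6, 7, 8, 9, 12}
Operation: difference A − B
In A but not B: 5, 10, 13, 14, 15

{5, 10, 13, 14, 15}


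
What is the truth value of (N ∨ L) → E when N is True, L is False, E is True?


N = True, L = False, E = True
Step 1: N ∨ L = True OR False = True
Step 2: (True) → E: false only when antecedent=True and E=False.
Result: True

True


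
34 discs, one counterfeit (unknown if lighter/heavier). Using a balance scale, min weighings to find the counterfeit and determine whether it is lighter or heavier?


Let n = 34. 68 possibilities (n discs × lighter/heavier); each weighing has 3 outcomes.
Bound for k weighings: say the first weighing puts j discs on each pan. If it tips, the 2j weighed discs remain suspects (each with a known direction) and k-1 weighings give 3^(k-1) outcomes; 3^(k-1) is odd, so 2j ≤ 3^(k-1) - 1. If it balances, the n - 2j unweighed discs remain with direction unknown: 2(n - 2j) ≤ 3^(k-1) - 1 by the same parity argument. Adding, n ≤ (3^(k-1) - 1) + (3^(k-1) - 1)/2 = (3^k - 3)/2, and the classical three-group strategy achieves this (3 discs in 2 weighings, 12 in 3, 39 in 4, 120 in 5).
So we need the smallest k with (3^k - 3)/2 ≥ 34.
k = 3: (3^3 - 3)/2 = 12 < 34 ✗
k = 4: (3^4 - 3)/2 = 39 ≥ 34 ✓

4


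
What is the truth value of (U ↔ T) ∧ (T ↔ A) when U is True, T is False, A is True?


U = True, T = False, A = True
Step 1: U ↔ T is true when U and T have the same value. Result: False
Step 2: T ↔ A is true when T and A have the same value. Result: False
Step 3: False ∧ False = False

False


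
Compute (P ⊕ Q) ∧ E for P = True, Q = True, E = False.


P = True, Q = True, E = False
Step 1: P ⊕ Q = True XOR True = False
Step 2: False ∧ E = False AND False = False
XOR true when exactly one of P,Q is true; then AND with E.

False


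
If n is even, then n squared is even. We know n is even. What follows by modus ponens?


Modus ponens: P → Q, P ⊢ Q
P: n is even
Q: n squared is even
We have P → Q and P is true.
By modus ponens, Q must be true.

n squared is even


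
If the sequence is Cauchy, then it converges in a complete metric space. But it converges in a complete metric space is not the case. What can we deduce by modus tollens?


Modus tollens: P → Q, ¬Q ⊢ ¬P
P: the sequence is Cauchy
Q: it converges in a complete metric space
We have P → Q and Q is false.
By modus tollens, P must be false.

It is not the case that the sequence is Cauchy


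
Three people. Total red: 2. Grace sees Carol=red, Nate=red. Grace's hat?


Total red = 2, seen red = 2
Own red = 2 - 2 = 0
Grace's hat is blue.

blue


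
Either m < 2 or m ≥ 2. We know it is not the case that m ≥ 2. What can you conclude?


Disjunctive syllogism: P ∨ Q, ¬P ⊢ Q
Disjunction: m < 2 ∨ m ≥ 2
We know it is not the case that m ≥ 2.
By disjunctive syllogism, the other disjunct must be true.

m < 2


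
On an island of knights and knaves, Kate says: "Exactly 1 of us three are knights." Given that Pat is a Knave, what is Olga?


Kate claims exactly 1 knights among Kate, Pat, Olga.
Given: Pat is a Knave.

Case 1: Kate is a Knight (tells truth)
  Then exactly 1 of the three are knights.
  Counting Kate, Pat: 1 knight(s) so far. Need 0 more → Olga = Knave.
Case 2: Kate is a Knave (lies)
  Then the count is NOT 1.
  If Olga = Knight, count = 1 = 1 → claim would be true, contradicts lie.
  If Olga = Knave, count = 0 ≠ 1 → lie confirmed ✓

Olga is a Knave.

Knave


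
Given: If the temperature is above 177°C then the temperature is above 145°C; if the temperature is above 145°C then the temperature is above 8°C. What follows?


Hypothetical syllogism: P → Q, Q → R ⊢ P → R
Premise 1: the temperature is above 177°C → the temperature is above 145°C
Premise 2: the temperature is above 145°C → the temperature is above 8°C
Chain the implications: the middle term (the temperature is above 145°C) links the two.
Conclusion: If the temperature is above 177°C, then the temperature is above 8°C.

If the temperature is above 177°C, then the temperature is above 8°C.


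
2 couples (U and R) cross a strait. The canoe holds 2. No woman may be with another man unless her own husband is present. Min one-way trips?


Label couples U and R.
1. WU+WR → (far: WU,WR; near: HU,HR)
2. WU ←   (far: WR; near: HU,HR,WU)
3. HU+HR → (far: HU,HR,WR; near: WU)
4. HU ←   (far: HR,WR; near: HU,WU)  — HU returns, since WU is alone on near bank
5. HU+WU → (far: all four; near: empty)
Every state respects the constraint.
Minimum trips = 5

5


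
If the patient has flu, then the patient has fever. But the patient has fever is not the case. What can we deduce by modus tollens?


Modus tollens: P → Q, ¬Q ⊢ ¬P
P: the patient has flu
Q: the patient has fever
We have P → Q and Q is false.
By modus tollens, P must be false.

It is not the case that the patient has flu


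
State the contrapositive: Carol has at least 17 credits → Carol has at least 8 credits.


Original: If Carol has at least 17 credits, then Carol has at least 8 credits
Contrapositive: If ¬Q, then ¬P
Negate Q: not (Carol has at least 8 credits)
Negate P: not (Carol has at least 17 credits)

If not (Carol has at least 8 credits), then not (Carol has at least 17 credits).


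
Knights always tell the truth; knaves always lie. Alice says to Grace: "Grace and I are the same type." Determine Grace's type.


Alice says: "Grace and I are the same type."
Case 1: Alice is a Knight (truth-teller)
  Statement is true → they ARE the same → Grace is also a Knight
Case 2: Alice is a Knave (liar)
  Statement is false → they are NOT the same → Grace is a Knight
In both cases, Grace is a Knight.

Knight


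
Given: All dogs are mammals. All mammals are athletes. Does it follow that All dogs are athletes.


Premise 1: All dogs are mammals.
Premise 2: All mammals are athletes.
Conclusion: All dogs are athletes.
Barbara syllogism (AAA-1): All A are B, All B are C → All A are C.
Middle term (mammals) distributed in premise 2.

Valid


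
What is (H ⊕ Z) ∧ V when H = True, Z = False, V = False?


H = True, Z = False, V = False
Step 1: H ⊕ Z = True XOR False = True
Step 2: True ∧ V = True AND False = False
XOR true when exactly one of H,Z is true; then AND with V.

False


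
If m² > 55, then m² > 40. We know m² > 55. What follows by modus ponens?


Modus ponens: P → Q, P ⊢ Q
P: m² > 55
Q: m² > 40
We have P → Q and P is true.
By modus ponens, Q must be true.

m² > 40


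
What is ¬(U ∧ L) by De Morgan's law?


De Morgan's law: ¬(P ∧ Q) ≡ ¬P ∨ ¬Q
¬(U ∧ L) = ¬U ∨ ¬L

¬U ∨ ¬L


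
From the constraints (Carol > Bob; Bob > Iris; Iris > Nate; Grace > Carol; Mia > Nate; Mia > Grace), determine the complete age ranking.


Constraints: Carol > Bob; Bob > Iris; Iris > Nate; Grace > Carol; Mia > Nate; Mia > Grace
Method: at each step, the next-highest is the one remaining person who never appears on the smaller side of a constraint between remaining people.
  Step 1: remaining {Mia, Nate, Bob, Iris, Grace, Carol}; on the smaller side: {Nate, Bob, Iris, Grace, Carol} → Mia is next (Mia > Nate; Mia > Grace).
  Step 2: remaining {Nate, Bob, Iris, Grace, Carol}; on the smaller side: {Nate, Bob, Iris, Carol} → Grace is next (Grace > Carol).
  Step 3: remaining {Nate, Bob, Iris, Carol}; on the smaller side: {Nate, Bob, Iris} → Carol is next (Carol > Bob).
  Step 4: remaining {Nate, Bob, Iris}; on the smaller side: {Nate, Iris} → Bob is next (Bob > Iris).
  Step 5: remaining {Nate, Iris}; on the smaller side: {Nate} → Iris is next (Iris > Nate).
  Step 6: only Nate remains → lowest.
Final ranking (highest to lowest):

Mia > Grace > Carol > Bob > Iris > Nate


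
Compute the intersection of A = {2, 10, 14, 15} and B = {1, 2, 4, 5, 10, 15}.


A = {2, 10, 14, 15}
B = {1, 2, 4, 5, 10, 15}
Operation: intersection
Elements in both: 2, 10, 15

{2, 10, 15}


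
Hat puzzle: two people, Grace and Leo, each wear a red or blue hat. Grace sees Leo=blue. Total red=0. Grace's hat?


Total red = 0, Leo = blue
Red accounted for: 0
Remaining for Grace: 0
Grace's hat is blue.

blue


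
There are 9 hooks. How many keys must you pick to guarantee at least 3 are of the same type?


Pigeonhole: to guarantee k in one of n categories, need (k-1)×n + 1.
k = 3, n = 9
Minimum = (3-1) × 9 + 1 = 2 × 9 + 1

19


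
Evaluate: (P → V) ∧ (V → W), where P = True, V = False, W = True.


P = True, V = False, W = True
Step 1: P → V is false only when P=True and V=False. Result: False
Step 2: V → W is false only when V=True and W=False. Result: True
Step 3: False ∧ True = False

False


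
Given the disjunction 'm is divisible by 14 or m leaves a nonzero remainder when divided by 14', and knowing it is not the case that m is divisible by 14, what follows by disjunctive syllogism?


Disjunctive syllogism: P ∨ Q, ¬P ⊢ Q
Disjunction: m is divisible by 14 ∨ m leaves a nonzero remainder when divided by 14
We know it is not the case that m is divisible by 14.
By disjunctive syllogism, the other disjunct must be true.

m leaves a nonzero remainder when divided by 14


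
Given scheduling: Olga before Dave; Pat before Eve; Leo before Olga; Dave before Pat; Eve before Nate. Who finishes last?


Constraints: Olga before Dave; Pat before Eve; Leo before Olga; Dave before Pat; Eve before Nate
The last task can have nothing scheduled after it, so it must never appear on the left of a 'before'.
Tasks appearing before some other task: Olga, Pat, Leo, Dave, Eve.
The only task not in that list is Nate → it is last.

Nate


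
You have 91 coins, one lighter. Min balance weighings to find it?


Each weighing has 3 outcomes (left heavy / balance / right heavy), so k weighings distinguish at most 3^k cases; splitting into three near-equal groups achieves this.
Need 3^k ≥ 91: 3^4 = 81 < 91 ≤ 3^5 = 243
k = ⌈log₃(91)⌉ = 5

5


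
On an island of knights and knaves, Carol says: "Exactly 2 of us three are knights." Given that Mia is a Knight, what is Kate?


Carol claims exactly 2 knights among Carol, Mia, Kate.
Given: Mia is a Knight.

Case 1: Carol is a Knight (tells truth)
  Then exactly 2 of the three are knights.
  Counting Carol, Mia: 2 knight(s) so far. Need 0 more → Kate = Knave.
Case 2: Carol is a Knave (lies)
  Then the count is NOT 2.
  If Kate = Knight, count = 2 = 2 → claim would be true, contradicts lie.
  If Kate = Knave, count = 1 ≠ 2 → lie confirmed ✓

Kate is a Knave.

Knave


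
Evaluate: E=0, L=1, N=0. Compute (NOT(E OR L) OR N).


E OR L = 1
NOT(1) = 0
0 OR 0 = 0

0


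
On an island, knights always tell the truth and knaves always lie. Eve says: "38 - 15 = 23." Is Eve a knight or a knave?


Statement: "38 - 15 = 23."
Actual: 38 - 15 = 23
Claimed: 23
Statement is TRUE → Eve tells the truth → Knight

Knight


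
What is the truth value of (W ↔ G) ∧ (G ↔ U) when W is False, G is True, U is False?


W = False, G = True, U = False
Step 1: W ↔ G is true when W and G have the same value. Result: False
Step 2: G ↔ U is true when G and U have the same value. Result: False
Step 3: False ∧ False = False

False


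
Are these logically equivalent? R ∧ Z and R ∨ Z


Expression 1: R ∧ Z
Expression 2: R ∨ Z
Truth table (R Z | Expr1 Expr2):
  T T |   T     T
  T F |   F     T   ← differ
  F T |   F     T   ← differ
  F F |   F     F
Counterexample: R=T, Z=F gives Expr1 = F but Expr2 = T, so the expressions are NOT logically equivalent.

No


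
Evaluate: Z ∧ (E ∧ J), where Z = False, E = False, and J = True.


Z = False, E = False, J = True
Step 1: E ∧ J = False AND True = False
Step 2: Z ∧ False = False AND False = False
AND is true only when ALL operands are true.

False


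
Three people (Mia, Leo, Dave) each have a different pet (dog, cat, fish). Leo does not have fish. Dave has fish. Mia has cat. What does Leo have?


From clues:
  Dave → fish
  Mia → cat
By elimination, Leo gets the remaining.

dog


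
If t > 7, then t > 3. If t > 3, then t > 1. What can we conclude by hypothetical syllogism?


Hypothetical syllogism: P → Q, Q → R ⊢ P → R
Premise 1: t > 7 → t > 3
Premise 2: t > 3 → t > 1
Chain the implications: the middle term (t > 3) links the two.
Conclusion: If t > 7, then t > 1.

If t > 7, then t > 1.


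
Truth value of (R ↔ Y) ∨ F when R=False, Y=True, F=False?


R = False, Y = True, F = False
Expression: (R ↔ Y) ∨ F
Step 1: R ↔ Y = (False iff True) (true when values match) = False
Step 2: (False) ∨ F = False OR False = False

False


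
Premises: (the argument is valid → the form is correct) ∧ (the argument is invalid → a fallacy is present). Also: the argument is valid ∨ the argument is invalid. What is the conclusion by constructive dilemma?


Constructive dilemma: (P → Q) ∧ (R → S), P ∨ R ⊢ Q ∨ S
Premise 1: the argument is valid → the form is correct
Premise 2: the argument is invalid → a fallacy is present
Premise 3: the argument is valid ∨ the argument is invalid
Case 1: Assuming the argument is valid, then by Premise 1, the form is correct.
Case 2: Assuming the argument is invalid, then by Premise 2, a fallacy is present.
Since one of the argument is valid or the argument is invalid must hold, we get the form is correct or a fallacy is present.

The form is correct or a fallacy is present.


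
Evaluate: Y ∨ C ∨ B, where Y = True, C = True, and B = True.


Y = True, C = True, B = True
Step 1: Y ∨ C = True OR True = True
Step 2: True ∨ B = True OR True = True
OR is true when at least one operand is true.

True


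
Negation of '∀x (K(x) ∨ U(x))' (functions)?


Original: ∀x (K(x) ∨ U(x))
Rule: ¬∀→∃, ¬∃→∀, negate predicate.
Negation: ∃x (¬K(x) ∧ ¬U(x))

∃x (¬K(x) ∧ ¬U(x))


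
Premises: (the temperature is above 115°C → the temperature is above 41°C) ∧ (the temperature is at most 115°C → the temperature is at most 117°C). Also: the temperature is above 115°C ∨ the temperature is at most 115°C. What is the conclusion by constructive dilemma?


Constructive dilemma: (P → Q) ∧ (R → S), P ∨ R ⊢ Q ∨ S
Premise 1: the temperature is above 115°C → the temperature is above 41°C
Premise 2: the temperature is at most 115°C → the temperature is at most 117°C
Premise 3: the temperature is above 115°C ∨ the temperature is at most 115°C
Case 1: Assuming the temperature is above 115°C, then by Premise 1, the temperature is above 41°C.
Case 2: Assuming the temperature is at most 115°C, then by Premise 2, the temperature is at most 117°C.
Since one of the temperature is above 115°C or the temperature is at most 115°C must hold, we get the temperature is above 41°C or the temperature is at most 117°C.

The temperature is above 41°C or the temperature is at most 117°C.


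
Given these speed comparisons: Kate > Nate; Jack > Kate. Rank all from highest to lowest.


Constraints: Kate > Nate; Jack > Kate
Method: at each step, the next-highest is the one remaining person who never appears on the smaller side of a constraint between remaining people.
  Step 1: remaining {Nate, Kate, Jack}; on the smaller side: {Nate, Kate} → Jack is next (Jack > Kate).
  Step 2: remaining {Nate, Kate}; on the smaller side: {Nate} → Kate is next (Kate > Nate).
  Step 3: only Nate remains → lowest.
Final ranking (highest to lowest):

Jack > Kate > Nate


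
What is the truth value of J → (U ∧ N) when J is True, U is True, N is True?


J = True, U = True, N = True
Step 1: U ∧ N = True AND True = True
Step 2: J → (True): false only when J=True and consequent=False.
Result: True

True


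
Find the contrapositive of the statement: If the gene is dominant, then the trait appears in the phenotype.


Original: If the gene is dominant, then the trait appears in the phenotype
Contrapositive: If ¬Q, then ¬P
Negate Q: not (the trait appears in the phenotype)
Negate P: not (the gene is dominant)

If not (the trait appears in the phenotype), then not (the gene is dominant).


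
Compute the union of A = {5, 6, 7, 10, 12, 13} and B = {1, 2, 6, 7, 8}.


A = {5, 6, 7, 10, 12, 13}
B = {1, 2, 6, 7, 8}
Operation: union
All elements combined: 1, 2, 5, 6, 7, 8, 10, 12, 13

{1, 2, 5, 6, 7, 8, 10, 12, 13}


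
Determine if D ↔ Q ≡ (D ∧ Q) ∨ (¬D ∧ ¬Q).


Expression 1: D ↔ Q
Expression 2: (D ∧ Q) ∨ (¬D ∧ ¬Q)
Truth table (D Q | Expr1 Expr2):
  T T |   T     T
  T F |   F     F
  F T |   F     F
  F F |   T     T
All 4 rows agree, so the expressions are logically equivalent.

Yes


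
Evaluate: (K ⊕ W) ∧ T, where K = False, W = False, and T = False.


K = False, W = False, T = False
Step 1: K ⊕ W = False XOR False = False
Step 2: False ∧ T = False AND False = False
XOR true when exactly one of K,W is true; then AND with T.

False


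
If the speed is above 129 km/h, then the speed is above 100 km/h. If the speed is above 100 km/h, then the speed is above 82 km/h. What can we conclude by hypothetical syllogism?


Hypothetical syllogism: P → Q, Q → R ⊢ P → R
Premise 1: the speed is above 129 km/h → the speed is above 100 km/h
Premise 2: the speed is above 100 km/h → the speed is above 82 km/h
Chain the implications: the middle term (the speed is above 100 km/h) links the two.
Conclusion: If the speed is above 129 km/h, then the speed is above 82 km/h.

If the speed is above 129 km/h, then the speed is above 82 km/h.


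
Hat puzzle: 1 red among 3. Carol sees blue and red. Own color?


Total red = 1, seen red = 1
Own red = 1 - 1 = 0
Carol's hat is blue.

blue


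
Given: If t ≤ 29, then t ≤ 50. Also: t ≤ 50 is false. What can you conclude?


Modus tollens: P → Q, ¬Q ⊢ ¬P
P: t ≤ 29
Q: t ≤ 50
We have P → Q and Q is false.
By modus tollens, P must be false.

It is not the case that t ≤ 29


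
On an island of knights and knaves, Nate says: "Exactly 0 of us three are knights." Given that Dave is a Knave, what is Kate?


Nate claims exactly 0 knights among Nate, Dave, Kate.
Given: Dave is a Knave.

Case 1: Nate is a Knight (tells truth)
  Then exactly 0 of the three are knights.
  Counting Nate, Dave: 1 knight(s) so far. Need -1 more → impossible.
Case 2: Nate is a Knave (lies)
  Then the count is NOT 0.
  If Kate = Knave, count = 0 = 0 → claim would be true, contradicts lie.
  If Kate = Knight, count = 1 ≠ 0 → lie confirmed ✓

Kate is a Knight.

Knight


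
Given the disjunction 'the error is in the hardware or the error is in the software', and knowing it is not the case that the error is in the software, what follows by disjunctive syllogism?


Disjunctive syllogism: P ∨ Q, ¬P ⊢ Q
Disjunction: the error is in the hardware ∨ the error is in the software
We know it is not the case that the error is in the software.
By disjunctive syllogism, the other disjunct must be true.

The error is in the hardware


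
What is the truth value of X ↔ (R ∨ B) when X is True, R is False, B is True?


X = True, R = False, B = True
Step 1: R ∨ B = False OR True = True
Step 2: X ↔ (True): true when both sides have same truth value.
Result: True ↔ True = True

True


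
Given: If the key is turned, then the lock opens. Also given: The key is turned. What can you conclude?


Modus ponens: P → Q, P ⊢ Q
P: the key is turned
Q: the lock opens
We have P → Q and P is true.
By modus ponens, Q must be true.

The lock opens


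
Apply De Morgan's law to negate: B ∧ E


De Morgan's law: ¬(P ∧ Q) ≡ ¬P ∨ ¬Q
¬(B ∧ E) = ¬B ∨ ¬E

¬B ∨ ¬E


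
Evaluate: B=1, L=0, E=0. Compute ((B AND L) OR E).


B AND L = 1&0 = 0
0 OR 0 = 0

0


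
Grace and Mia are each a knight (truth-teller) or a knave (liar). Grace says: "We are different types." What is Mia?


Grace says: "We are different types."
Case 1: Grace is a Knight (truth-teller)
  Statement is true → they ARE different → Mia is a Knave
Case 2: Grace is a Knave (liar)
  Statement is false → they are NOT different → Mia is a Knave
In both cases, Mia is a Knave.

Knave


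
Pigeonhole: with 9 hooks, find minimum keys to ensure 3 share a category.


Pigeonhole: to guarantee k in one of n categories, need (k-1)×n + 1.
k = 3, n = 9
Minimum = (3-1) × 9 + 1 = 2 × 9 + 1

19


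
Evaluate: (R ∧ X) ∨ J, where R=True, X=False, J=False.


R = True, X = False, J = False
Expression: (R ∧ X) ∨ J
Step 1: R ∧ X = True AND False = False
Step 2: (False) ∨ J = False OR False = False

False


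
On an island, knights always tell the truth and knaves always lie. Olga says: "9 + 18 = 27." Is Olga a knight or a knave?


Statement: "9 + 18 = 27."
Actual: 9 + 18 = 27
Claimed: 27
Statement is TRUE → Olga tells the truth → Knight

Knight


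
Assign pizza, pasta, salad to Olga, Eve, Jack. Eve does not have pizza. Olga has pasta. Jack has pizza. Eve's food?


From clues:
  Jack → pizza
  Olga → pasta
By elimination, Eve gets the remaining.

salad


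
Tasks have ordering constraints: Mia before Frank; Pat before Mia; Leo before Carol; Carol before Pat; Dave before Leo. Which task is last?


Constraints: Mia before Frank; Pat before Mia; Leo before Carol; Carol before Pat; Dave before Leo
The last task can have nothing scheduled after it, so it must never appear on the left of a 'before'.
Tasks appearing before some other task: Mia, Pat, Leo, Carol, Dave.
The only task not in that list is Frank → it is last.

Frank


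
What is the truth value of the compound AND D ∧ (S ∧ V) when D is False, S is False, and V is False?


D = False, S = False, V = False
Step 1: S ∧ V = False AND False = False
Step 2: D ∧ False = False AND False = False
AND is true only when ALL operands are true.

False


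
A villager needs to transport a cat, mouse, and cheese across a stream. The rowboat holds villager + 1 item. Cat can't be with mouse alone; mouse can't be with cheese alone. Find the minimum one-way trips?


1. villager+mouse → 2. villager ← 3. villager+cat → 4. villager+mouse ← 5. villager+cheese → 6. villager ← 7. villager+mouse →
Minimum trips = 7

7


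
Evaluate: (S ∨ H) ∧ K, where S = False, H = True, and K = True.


S = False, H = True, K = True
Step 1: S ∨ H = False OR True = True
Step 2: True ∧ K = True AND True = True
OR is true when at least one operand is true; AND requires both.

True


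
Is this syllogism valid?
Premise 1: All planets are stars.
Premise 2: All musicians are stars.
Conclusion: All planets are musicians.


Premise 1: All planets are stars.
Premise 2: All musicians are stars.
Conclusion: All planets are musicians.
Fallacy: undistributed middle. stars is predicate in both.
Counterexample: planets and musicians could be disjoint subsets of stars.

Invalid


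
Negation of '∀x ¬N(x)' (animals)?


Original: ∀x ¬N(x)
Rule: ¬∀→∃, ¬∃→∀, negate predicate.
Negation: ∃x N(x)

∃x N(x)


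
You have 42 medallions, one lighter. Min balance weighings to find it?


Each weighing has 3 outcomes (left heavy / balance / right heavy), so k weighings distinguish at most 3^k cases; splitting into three near-equal groups achieves this.
Need 3^k ≥ 42: 3^3 = 27 < 42 ≤ 3^4 = 81
k = ⌈log₃(42)⌉ = 4

4


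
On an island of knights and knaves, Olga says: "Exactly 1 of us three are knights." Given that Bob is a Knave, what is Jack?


Olga claims exactly 1 knights among Olga, Bob, Jack.
Given: Bob is a Knave.

Case 1: Olga is a Knight (tells truth)
  Then exactly 1 of the three are knights.
  Counting Olga, Bob: 1 knight(s) so far. Need 0 more → Jack = Knave.
Case 2: Olga is a Knave (lies)
  Then the count is NOT 1.
  If Jack = Knight, count = 1 = 1 → claim would be true, contradicts lie.
  If Jack = Knave, count = 0 ≠ 1 → lie confirmed ✓

Jack is a Knave.

Knave


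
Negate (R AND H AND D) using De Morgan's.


De Morgan's law: ¬(P ∧ Q ∧ R) ≡ ¬P ∨ ¬Q ∨ ¬R
¬(R ∧ H ∧ D) = ¬R ∨ ¬H ∨ ¬D

¬R ∨ ¬H ∨ ¬D


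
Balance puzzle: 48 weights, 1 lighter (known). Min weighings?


Each weighing has 3 outcomes (left heavy / balance / right heavy), so k weighings distinguish at most 3^k cases; splitting into three near-equal groups achieves this.
Need 3^k ≥ 48: 3^3 = 27 < 48 ≤ 3^4 = 81
k = ⌈log₃(48)⌉ = 4

4


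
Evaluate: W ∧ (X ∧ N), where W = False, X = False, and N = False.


W = False, X = False, N = False
Step 1: X ∧ N = False AND False = False
Step 2: W ∧ False = False AND False = False
AND is true only when ALL operands are true.

False


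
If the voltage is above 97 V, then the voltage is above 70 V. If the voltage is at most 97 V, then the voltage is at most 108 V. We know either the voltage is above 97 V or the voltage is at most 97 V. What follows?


Constructive dilemma: (P → Q) ∧ (R → S), P ∨ R ⊢ Q ∨ S
Premise 1: the voltage is above 97 V → the voltage is above 70 V
Premise 2: the voltage is at most 97 V → the voltage is at most 108 V
Premise 3: the voltage is above 97 V ∨ the voltage is at most 97 V
Case 1: Assuming the voltage is above 97 V, then by Premise 1, the voltage is above 70 V.
Case 2: Assuming the voltage is at most 97 V, then by Premise 2, the voltage is at most 108 V.
Since one of the voltage is above 97 V or the voltage is at most 97 V must hold, we get the voltage is above 70 V or the voltage is at most 108 V.

The voltage is above 70 V or the voltage is at most 108 V.


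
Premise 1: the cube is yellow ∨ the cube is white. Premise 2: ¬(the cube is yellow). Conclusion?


Disjunctive syllogism: P ∨ Q, ¬P ⊢ Q
Disjunction: the cube is yellow ∨ the cube is white
We know it is not the case that the cube is yellow.
By disjunctive syllogism, the other disjunct must be true.

The cube is white


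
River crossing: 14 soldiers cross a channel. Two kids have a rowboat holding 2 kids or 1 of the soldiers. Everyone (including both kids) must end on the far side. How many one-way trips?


Per crossing of one of the soldiers: kids→, one←, one of the soldiers→, one← = 4 trips
14 × 4 = 56, + 1 final kids→ = 57
Minimum trips = 57

57


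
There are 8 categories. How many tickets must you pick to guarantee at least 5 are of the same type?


Pigeonhole: to guarantee k in one of n categories, need (k-1)×n + 1.
k = 5, n = 8
Minimum = (5-1) × 8 + 1 = 4 × 8 + 1

33


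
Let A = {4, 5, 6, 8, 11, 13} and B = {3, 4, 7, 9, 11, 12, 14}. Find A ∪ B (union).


A = {4, 5, 6, 8, 11, 13}
B = {3, 4, 7, 9, 11, 12, 14}
Operation: union
All elements combined: 3, 4, 5, 6, 7, 8, 9, 11, 12, 13, 14

{3, 4, 5, 6, 7, 8, 9, 11, 12, 13, 14}


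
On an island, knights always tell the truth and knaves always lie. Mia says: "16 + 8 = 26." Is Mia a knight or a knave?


Statement: "16 + 8 = 26."
Actual: 16 + 8 = 24
Claimed: 26
Statement is FALSE → Mia lies → Knave

Knave


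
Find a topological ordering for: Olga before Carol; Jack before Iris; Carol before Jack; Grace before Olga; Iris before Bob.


Constraints: Olga before Carol; Jack before Iris; Carol before Jack; Grace before Olga; Iris before Bob
Method: repeatedly schedule the remaining task that has no remaining task required before it.
  Step 1: remaining {Carol, Olga, Bob, Jack, Iris, Grace}; every task except Grace still has a predecessor pending → schedule Grace.
  Step 2: remaining {Carol, Olga, Bob, Jack, Iris}; every task except Olga still has a predecessor pending → schedule Olga.
  Step 3: remaining {Carol, Bob, Jack, Iris}; every task except Carol still has a predecessor pending → schedule Carol.
  Step 4: remaining {Bob, Jack, Iris}; every task except Jack still has a predecessor pending → schedule Jack.
  Step 5: remaining {Bob, Iris}; every task except Iris still has a predecessor pending → schedule Iris.
  Step 6: only Bob remains → schedule Bob.
Resulting order:

Grace → Olga → Carol → Jack → Iris → Bob


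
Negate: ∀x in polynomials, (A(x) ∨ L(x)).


Original: ∀x (A(x) ∨ L(x))
Rule: ¬∀→∃, ¬∃→∀, negate predicate.
Negation: ∃x (¬A(x) ∧ ¬L(x))

∃x (¬A(x) ∧ ¬L(x))


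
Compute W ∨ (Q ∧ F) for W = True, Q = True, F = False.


W = True, Q = True, F = False
Step 1: Q ∧ F = True AND False = False
Step 2: W ∨ False = True OR False = True
AND evaluated first (higher precedence); then OR applied.

True


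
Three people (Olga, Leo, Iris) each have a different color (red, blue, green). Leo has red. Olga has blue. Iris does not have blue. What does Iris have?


From clues:
  Olga → blue
  Leo → red
By elimination, Iris gets the remaining.

green


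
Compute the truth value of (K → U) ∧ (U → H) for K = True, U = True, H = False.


K = True, U = True, H = False
Step 1: K → U is false only when K=True and U=False. Result: True
Step 2: U → H is false only when U=True and H=False. Result: False
Step 3: True ∧ False = False

False


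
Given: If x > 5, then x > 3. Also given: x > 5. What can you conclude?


Modus ponens: P → Q, P ⊢ Q
P: x > 5
Q: x > 3
We have P → Q and P is true.
By modus ponens, Q must be true.

x > 3


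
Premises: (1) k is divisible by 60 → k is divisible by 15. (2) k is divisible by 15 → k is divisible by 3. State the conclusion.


Hypothetical syllogism: P → Q, Q → R ⊢ P → R
Premise 1: k is divisible by 60 → k is divisible by 15
Premise 2: k is divisible by 15 → k is divisible by 3
Chain the implications: the middle term (k is divisible by 15) links the two.
Conclusion: If k is divisible by 60, then k is divisible by 3.

If k is divisible by 60, then k is divisible by 3.


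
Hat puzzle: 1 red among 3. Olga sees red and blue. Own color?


Total red = 1, seen red = 1
Own red = 1 - 1 = 0
Olga's hat is blue.

blue


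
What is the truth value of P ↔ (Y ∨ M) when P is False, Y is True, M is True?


P = False, Y = True, M = True
Step 1: Y ∨ M = True OR True = True
Step 2: P ↔ (True): true when both sides have same truth value.
Result: False ↔ True = False

False


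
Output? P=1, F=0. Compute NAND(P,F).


P AND F = 0
NOT(0) = 1

1


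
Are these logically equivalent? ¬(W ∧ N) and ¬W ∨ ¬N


Expression 1: ¬(W ∧ N)
Expression 2: ¬W ∨ ¬N
Truth table (W N | Expr1 Expr2):
  T T |   F     F
  T F |   T     T
  F T |   T     T
  F F |   T     T
All 4 rows agree, so the expressions are logically equivalent.

Yes


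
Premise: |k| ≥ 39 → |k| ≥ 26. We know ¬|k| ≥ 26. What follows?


Modus tollens: P → Q, ¬Q ⊢ ¬P
P: |k| ≥ 39
Q: |k| ≥ 26
We have P → Q and Q is false.
By modus tollens, P must be false.

It is not the case that |k| ≥ 39
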